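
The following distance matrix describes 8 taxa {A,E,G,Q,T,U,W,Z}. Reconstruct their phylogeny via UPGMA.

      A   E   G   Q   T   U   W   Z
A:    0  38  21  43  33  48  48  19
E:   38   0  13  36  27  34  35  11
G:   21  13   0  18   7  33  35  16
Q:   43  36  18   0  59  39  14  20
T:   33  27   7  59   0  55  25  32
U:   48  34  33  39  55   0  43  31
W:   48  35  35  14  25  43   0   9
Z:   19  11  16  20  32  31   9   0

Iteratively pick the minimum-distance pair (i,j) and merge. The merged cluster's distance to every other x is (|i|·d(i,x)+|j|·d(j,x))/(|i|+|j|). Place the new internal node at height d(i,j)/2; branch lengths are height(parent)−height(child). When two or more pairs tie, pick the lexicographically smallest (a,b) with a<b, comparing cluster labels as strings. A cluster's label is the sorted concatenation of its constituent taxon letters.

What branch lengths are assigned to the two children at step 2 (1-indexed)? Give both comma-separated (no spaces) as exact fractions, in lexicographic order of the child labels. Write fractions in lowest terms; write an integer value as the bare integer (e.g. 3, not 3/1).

iteration 1: select G,T (d=7); attach at lengths (7/2, 7/2); label the merged cluster GT
  updated: d(A,GT)=27, d(E,GT)=20, d(GT,Q)=77/2, d(GT,U)=44, d(GT,W)=30, d(GT,Z)=24
iteration 2: select W,Z (d=9); attach at lengths (9/2, 9/2); label the merged cluster WZ
  updated: d(A,WZ)=67/2, d(E,WZ)=23, d(GT,WZ)=27, d(Q,WZ)=17, d(U,WZ)=37
iteration 3: select Q,WZ (d=17); attach at lengths (17/2, 4); label the merged cluster QWZ
  updated: d(A,QWZ)=110/3, d(E,QWZ)=82/3, d(GT,QWZ)=185/6, d(QWZ,U)=113/3
iteration 4: select E,GT (d=20); attach at lengths (10, 13/2); label the merged cluster EGT
  updated: d(A,EGT)=92/3, d(EGT,QWZ)=89/3, d(EGT,U)=122/3
iteration 5: select EGT,QWZ (d=89/3); attach at lengths (29/6, 19/3); label the merged cluster EGQTWZ
  updated: d(A,EGQTWZ)=101/3, d(EGQTWZ,U)=235/6
iteration 6: select A,EGQTWZ (d=101/3); attach at lengths (101/6, 2); label the merged cluster AEGQTWZ
  updated: d(AEGQTWZ,U)=283/7
iteration 7: select AEGQTWZ,U (d=283/7); attach at lengths (71/21, 283/14); label the merged cluster AEGQTUWZ
final tree: ((A:101/6,((E:10,(G:7/2,T:7/2):13/2):29/6,(Q:17/2,(W:9/2,Z:9/2):4):19/3):2):71/21,U:283/14)
total length: 4141/42

9/2,9/2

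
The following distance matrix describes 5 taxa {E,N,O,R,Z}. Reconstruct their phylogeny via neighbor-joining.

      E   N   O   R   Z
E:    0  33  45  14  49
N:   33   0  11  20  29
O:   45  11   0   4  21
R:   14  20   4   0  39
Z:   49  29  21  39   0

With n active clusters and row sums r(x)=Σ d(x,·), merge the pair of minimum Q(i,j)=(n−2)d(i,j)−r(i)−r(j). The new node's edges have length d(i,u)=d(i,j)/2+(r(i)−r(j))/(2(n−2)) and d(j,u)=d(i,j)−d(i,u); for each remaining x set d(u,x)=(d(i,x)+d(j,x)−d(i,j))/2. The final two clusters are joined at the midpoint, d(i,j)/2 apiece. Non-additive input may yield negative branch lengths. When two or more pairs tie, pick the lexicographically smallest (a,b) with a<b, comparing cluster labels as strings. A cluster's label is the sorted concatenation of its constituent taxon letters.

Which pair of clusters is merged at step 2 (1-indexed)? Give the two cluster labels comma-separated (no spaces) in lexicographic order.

ER,N

1. join E+R (d=14, Q=-176) ⇒ ER; edges |E|=53/3, |R|=-11/3
  updated: d(ER,N)=39/2, d(ER,O)=35/2, d(ER,Z)=37
2. join ER+N (d=39/2, Q=-189/2) ⇒ ENR; edges |ER|=107/8, |N|=49/8
  updated: d(ENR,O)=9/2, d(ENR,Z)=93/4
3. join ENR+O (d=9/2, Q=-195/4) ⇒ ENOR; edges |ENR|=27/8, |O|=9/8
  updated: d(ENOR,Z)=159/8
4. join ENOR+Z (d=159/8) ⇒ ENORZ; edges |ENOR|=159/16, |Z|=159/16
final tree: ((((E:53/3,R:-11/3):107/8,N:49/8):27/8,O:9/8):159/16,Z:159/16)
total length: 463/8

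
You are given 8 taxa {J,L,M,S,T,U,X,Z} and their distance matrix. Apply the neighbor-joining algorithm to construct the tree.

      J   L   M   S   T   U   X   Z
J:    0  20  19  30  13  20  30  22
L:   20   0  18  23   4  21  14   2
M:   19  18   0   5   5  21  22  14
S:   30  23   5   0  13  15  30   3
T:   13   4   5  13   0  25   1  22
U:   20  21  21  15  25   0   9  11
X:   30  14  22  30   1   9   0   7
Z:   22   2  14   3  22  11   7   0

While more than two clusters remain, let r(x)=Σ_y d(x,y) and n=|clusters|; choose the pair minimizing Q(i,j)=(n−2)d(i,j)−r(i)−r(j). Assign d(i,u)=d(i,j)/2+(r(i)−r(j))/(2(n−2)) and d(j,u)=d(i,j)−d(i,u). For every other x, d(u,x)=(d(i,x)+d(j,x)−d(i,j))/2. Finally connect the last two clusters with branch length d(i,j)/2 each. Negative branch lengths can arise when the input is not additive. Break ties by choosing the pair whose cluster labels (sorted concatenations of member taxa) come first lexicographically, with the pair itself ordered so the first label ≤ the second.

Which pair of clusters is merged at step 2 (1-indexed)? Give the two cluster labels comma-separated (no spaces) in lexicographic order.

T,X

iteration 1: select M,S (d=5, Q=-193); attach at lengths (5/4, 15/4); label the merged cluster MS
  updated: d(J,MS)=22, d(L,MS)=18, d(MS,T)=13/2, d(MS,U)=31/2, d(MS,X)=47/2, d(MS,Z)=6
iteration 2: select T,X (d=1, Q=-151); attach at lengths (-4/5, 9/5); label the merged cluster TX
  updated: d(J,TX)=21, d(L,TX)=17/2, d(MS,TX)=29/2, d(TX,U)=33/2, d(TX,Z)=14
iteration 3: select L,Z (d=2, Q=-233/2); attach at lengths (45/16, -13/16); label the merged cluster LZ
  updated: d(J,LZ)=20, d(LZ,MS)=11, d(LZ,TX)=41/4, d(LZ,U)=15
iteration 4: select J,U (d=20, Q=-90); attach at lengths (38/3, 22/3); label the merged cluster JU
  updated: d(JU,LZ)=15/2, d(JU,MS)=35/4, d(JU,TX)=35/4
iteration 5: select JU,MS (d=35/4, Q=-167/4); attach at lengths (33/16, 107/16); label the merged cluster JMSU
  updated: d(JMSU,LZ)=39/8, d(JMSU,TX)=29/4
iteration 6: select JMSU,LZ (d=39/8, Q=-179/8); attach at lengths (15/16, 63/16); label the merged cluster JLMSUZ
  updated: d(JLMSUZ,TX)=101/16
iteration 7: select JLMSUZ,TX (d=101/16); attach at lengths (101/32, 101/32); label the merged cluster JLMSTUXZ
final tree: ((((J:38/3,U:22/3):33/16,(M:5/4,S:15/4):107/16):15/16,(L:45/16,Z:-13/16):63/16):101/32,(T:-4/5,X:9/5):101/32)
total length: 767/16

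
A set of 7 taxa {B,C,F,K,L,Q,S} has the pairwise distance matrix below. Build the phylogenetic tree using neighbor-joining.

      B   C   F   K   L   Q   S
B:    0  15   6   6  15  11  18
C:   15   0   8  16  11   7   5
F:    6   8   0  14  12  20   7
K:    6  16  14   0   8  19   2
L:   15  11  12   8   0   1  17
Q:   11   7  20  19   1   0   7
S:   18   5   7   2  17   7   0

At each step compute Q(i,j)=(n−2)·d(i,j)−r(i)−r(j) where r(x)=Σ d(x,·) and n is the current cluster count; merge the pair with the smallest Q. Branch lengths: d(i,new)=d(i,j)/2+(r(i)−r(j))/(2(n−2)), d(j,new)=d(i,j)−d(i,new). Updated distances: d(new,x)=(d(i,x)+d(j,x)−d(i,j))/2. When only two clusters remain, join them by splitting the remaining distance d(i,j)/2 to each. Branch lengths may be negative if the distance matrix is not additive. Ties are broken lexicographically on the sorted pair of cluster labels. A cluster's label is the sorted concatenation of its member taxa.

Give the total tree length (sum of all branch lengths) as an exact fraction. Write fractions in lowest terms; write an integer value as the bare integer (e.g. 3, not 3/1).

431/16

1. join L+Q (d=1, Q=-124) ⇒ LQ; edges |L|=2/5, |Q|=3/5
  updated: d(B,LQ)=25/2, d(C,LQ)=17/2, d(F,LQ)=31/2, d(K,LQ)=13, d(LQ,S)=23/2
2. join K+S (d=2, Q=-173/2) ⇒ KS; edges |K|=31/16, |S|=1/16
  updated: d(B,KS)=11, d(C,KS)=19/2, d(F,KS)=19/2, d(KS,LQ)=45/4
3. join B+F (d=6, Q=-131/2) ⇒ BF; edges |B|=47/12, |F|=25/12
  updated: d(BF,C)=17/2, d(BF,KS)=29/4, d(BF,LQ)=11
4. join BF+KS (d=29/4, Q=-161/4) ⇒ BFKS; edges |BF|=53/16, |KS|=63/16
  updated: d(BFKS,C)=43/8, d(BFKS,LQ)=15/2
5. join BFKS+C (d=43/8, Q=-171/8) ⇒ BCFKS; edges |BFKS|=35/16, |C|=51/16
  updated: d(BCFKS,LQ)=85/16
6. join BCFKS+LQ (d=85/16) ⇒ BCFKLQS; edges |BCFKS|=85/32, |LQ|=85/32
final tree: ((((B:47/12,F:25/12):53/16,(K:31/16,S:1/16):63/16):35/16,C:51/16):85/32,(L:2/5,Q:3/5):85/32)
total length: 431/16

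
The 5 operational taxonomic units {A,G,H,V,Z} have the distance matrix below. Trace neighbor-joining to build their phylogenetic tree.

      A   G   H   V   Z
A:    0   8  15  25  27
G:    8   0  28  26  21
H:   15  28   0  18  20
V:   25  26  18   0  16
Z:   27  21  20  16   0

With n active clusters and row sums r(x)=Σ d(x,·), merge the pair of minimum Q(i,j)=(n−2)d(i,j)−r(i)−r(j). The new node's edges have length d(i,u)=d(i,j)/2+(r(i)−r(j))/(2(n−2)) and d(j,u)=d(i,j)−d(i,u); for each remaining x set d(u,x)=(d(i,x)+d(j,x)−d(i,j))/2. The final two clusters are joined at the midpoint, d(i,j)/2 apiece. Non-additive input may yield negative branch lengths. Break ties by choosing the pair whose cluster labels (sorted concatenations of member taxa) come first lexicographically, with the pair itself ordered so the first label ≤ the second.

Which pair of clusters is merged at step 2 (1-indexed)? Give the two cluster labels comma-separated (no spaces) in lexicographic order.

AG,H

iteration 1: select A,G (d=8, Q=-134); attach at lengths (8/3, 16/3); label the merged cluster AG
  updated: d(AG,H)=35/2, d(AG,V)=43/2, d(AG,Z)=20
iteration 2: select AG,H (d=35/2, Q=-159/2); attach at lengths (77/8, 63/8); label the merged cluster AGH
  updated: d(AGH,V)=11, d(AGH,Z)=45/4
iteration 3: select AGH,V (d=11, Q=-153/4); attach at lengths (25/8, 63/8); label the merged cluster AGHV
  updated: d(AGHV,Z)=65/8
iteration 4: select AGHV,Z (d=65/8); attach at lengths (65/16, 65/16); label the merged cluster AGHVZ
final tree: ((((A:8/3,G:16/3):77/8,H:63/8):25/8,V:63/8):65/16,Z:65/16)
total length: 357/8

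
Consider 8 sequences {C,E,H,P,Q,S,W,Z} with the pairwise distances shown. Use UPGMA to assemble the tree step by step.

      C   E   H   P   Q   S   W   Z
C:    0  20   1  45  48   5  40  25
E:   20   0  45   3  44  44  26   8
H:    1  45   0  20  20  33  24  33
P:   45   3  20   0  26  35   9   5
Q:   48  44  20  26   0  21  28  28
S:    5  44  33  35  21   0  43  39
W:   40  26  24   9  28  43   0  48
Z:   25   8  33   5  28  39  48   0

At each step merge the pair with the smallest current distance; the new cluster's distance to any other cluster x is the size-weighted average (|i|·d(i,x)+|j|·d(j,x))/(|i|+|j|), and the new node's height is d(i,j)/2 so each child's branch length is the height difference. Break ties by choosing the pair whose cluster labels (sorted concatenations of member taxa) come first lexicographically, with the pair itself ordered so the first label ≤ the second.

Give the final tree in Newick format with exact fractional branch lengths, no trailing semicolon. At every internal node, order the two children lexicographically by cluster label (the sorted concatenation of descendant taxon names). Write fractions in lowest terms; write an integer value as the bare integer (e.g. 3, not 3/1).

((((C:1/2,H:1/2):9,S:19/2):16/3,Q:89/6):193/96,(((E:3/2,P:3/2):7/4,Z:13/4):127/12,W:83/6):289/96)

step 1: merge (C,H) at d=1; branch lengths C→1/2, H→1/2; new cluster CH
  updated: d(CH,E)=65/2, d(CH,P)=65/2, d(CH,Q)=34, d(CH,S)=19, d(CH,W)=32, d(CH,Z)=29
step 2: merge (E,P) at d=3; branch lengths E→3/2, P→3/2; new cluster EP
  updated: d(CH,EP)=65/2, d(EP,Q)=35, d(EP,S)=79/2, d(EP,W)=35/2, d(EP,Z)=13/2
step 3: merge (EP,Z) at d=13/2; branch lengths EP→7/4, Z→13/4; new cluster EPZ
  updated: d(CH,EPZ)=94/3, d(EPZ,Q)=98/3, d(EPZ,S)=118/3, d(EPZ,W)=83/3
step 4: merge (CH,S) at d=19; branch lengths CH→9, S→19/2; new cluster CHS
  updated: d(CHS,EPZ)=34, d(CHS,Q)=89/3, d(CHS,W)=107/3
step 5: merge (EPZ,W) at d=83/3; branch lengths EPZ→127/12, W→83/6; new cluster EPWZ
  updated: d(CHS,EPWZ)=413/12, d(EPWZ,Q)=63/2
step 6: merge (CHS,Q) at d=89/3; branch lengths CHS→16/3, Q→89/6; new cluster CHQS
  updated: d(CHQS,EPWZ)=539/16
step 7: merge (CHQS,EPWZ) at d=539/16; branch lengths CHQS→193/96, EPWZ→289/96; new cluster CEHPQSWZ
final tree: ((((C:1/2,H:1/2):9,S:19/2):16/3,Q:89/6):193/96,(((E:3/2,P:3/2):7/4,Z:13/4):127/12,W:83/6):289/96)
total length: 3701/48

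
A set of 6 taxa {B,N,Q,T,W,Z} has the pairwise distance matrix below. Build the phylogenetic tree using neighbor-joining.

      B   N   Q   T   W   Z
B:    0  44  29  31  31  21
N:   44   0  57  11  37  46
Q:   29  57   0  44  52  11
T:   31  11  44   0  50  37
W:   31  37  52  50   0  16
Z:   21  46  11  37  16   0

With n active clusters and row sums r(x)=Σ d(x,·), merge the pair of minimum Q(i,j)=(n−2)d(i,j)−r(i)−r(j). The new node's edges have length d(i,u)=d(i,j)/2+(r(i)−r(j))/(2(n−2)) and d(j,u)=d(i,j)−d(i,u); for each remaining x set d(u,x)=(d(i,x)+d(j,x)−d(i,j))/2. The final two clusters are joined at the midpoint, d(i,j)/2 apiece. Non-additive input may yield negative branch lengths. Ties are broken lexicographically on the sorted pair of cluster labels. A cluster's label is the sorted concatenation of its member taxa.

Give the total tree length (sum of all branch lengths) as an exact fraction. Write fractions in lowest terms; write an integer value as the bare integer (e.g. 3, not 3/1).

659/8

step 1: merge (N,T) at d=11, Q=-324; branch lengths N→33/4, T→11/4; new cluster NT
  updated: d(B,NT)=32, d(NT,Q)=45, d(NT,W)=38, d(NT,Z)=36
step 2: merge (Q,Z) at d=11, Q=-188; branch lengths Q→43/3, Z→-10/3; new cluster QZ
  updated: d(B,QZ)=39/2, d(NT,QZ)=35, d(QZ,W)=57/2
step 3: merge (B,QZ) at d=39/2, Q=-253/2; branch lengths B→77/8, QZ→79/8; new cluster BQZ
  updated: d(BQZ,NT)=95/4, d(BQZ,W)=20
step 4: merge (BQZ,NT) at d=95/4, Q=-327/4; branch lengths BQZ→23/8, NT→167/8; new cluster BNQTZ
  updated: d(BNQTZ,W)=137/8
step 5: merge (BNQTZ,W) at d=137/8; branch lengths BNQTZ→137/16, W→137/16; new cluster BNQTWZ
final tree: (((B:77/8,(Q:43/3,Z:-10/3):79/8):23/8,(N:33/4,T:11/4):167/8):137/16,W:137/16)
total length: 659/8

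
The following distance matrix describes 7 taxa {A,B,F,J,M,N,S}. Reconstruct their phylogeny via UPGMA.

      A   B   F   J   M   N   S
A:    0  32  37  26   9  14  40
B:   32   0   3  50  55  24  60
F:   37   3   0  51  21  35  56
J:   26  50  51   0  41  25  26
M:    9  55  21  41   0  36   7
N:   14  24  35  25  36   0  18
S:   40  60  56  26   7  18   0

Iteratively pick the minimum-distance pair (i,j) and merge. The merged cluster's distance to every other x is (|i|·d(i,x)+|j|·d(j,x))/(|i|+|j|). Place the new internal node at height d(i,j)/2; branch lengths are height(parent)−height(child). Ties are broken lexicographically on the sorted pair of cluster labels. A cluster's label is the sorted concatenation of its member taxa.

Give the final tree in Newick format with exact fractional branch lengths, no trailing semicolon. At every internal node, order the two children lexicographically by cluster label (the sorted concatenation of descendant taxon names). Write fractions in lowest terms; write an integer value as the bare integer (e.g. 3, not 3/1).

((((A:7,N:7):23/4,J:51/4):17/12,(M:7/2,S:7/2):32/3):413/60,(B:3/2,F:3/2):391/20)

1. join B+F (d=3) ⇒ BF; edges |B|=3/2, |F|=3/2
  updated: d(A,BF)=69/2, d(BF,J)=101/2, d(BF,M)=38, d(BF,N)=59/2, d(BF,S)=58
2. join M+S (d=7) ⇒ MS; edges |M|=7/2, |S|=7/2
  updated: d(A,MS)=49/2, d(BF,MS)=48, d(J,MS)=67/2, d(MS,N)=27
3. join A+N (d=14) ⇒ AN; edges |A|=7, |N|=7
  updated: d(AN,BF)=32, d(AN,J)=51/2, d(AN,MS)=103/4
4. join AN+J (d=51/2) ⇒ AJN; edges |AN|=23/4, |J|=51/4
  updated: d(AJN,BF)=229/6, d(AJN,MS)=85/3
5. join AJN+MS (d=85/3) ⇒ AJMNS; edges |AJN|=17/12, |MS|=32/3
  updated: d(AJMNS,BF)=421/10
6. join AJMNS+BF (d=421/10) ⇒ ABFJMNS; edges |AJMNS|=413/60, |BF|=391/20
final tree: ((((A:7,N:7):23/4,J:51/4):17/12,(M:7/2,S:7/2):32/3):413/60,(B:3/2,F:3/2):391/20)
total length: 4861/60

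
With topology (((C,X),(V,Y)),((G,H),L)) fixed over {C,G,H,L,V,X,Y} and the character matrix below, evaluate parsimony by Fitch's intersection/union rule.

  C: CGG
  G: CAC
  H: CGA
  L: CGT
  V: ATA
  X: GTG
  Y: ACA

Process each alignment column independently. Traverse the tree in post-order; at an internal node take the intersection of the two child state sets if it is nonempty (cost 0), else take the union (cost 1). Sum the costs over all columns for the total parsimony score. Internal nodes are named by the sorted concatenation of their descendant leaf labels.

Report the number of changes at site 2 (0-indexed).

3

[col 0] CX: children C:{C}, X:{G} ∪→ {C,G}; cost 1
[col 0] VY: children V:{A}, Y:{A} ∩→ {A}; cost 0
[col 0] CVXY: children CX:{C,G}, VY:{A} ∪→ {A,C,G}; cost 1
[col 0] GH: children G:{C}, H:{C} ∩→ {C}; cost 0
[col 0] GHL: children GH:{C}, L:{C} ∩→ {C}; cost 0
[col 0] CGHLVXY: children CVXY:{A,C,G}, GHL:{C} ∩→ {C}; cost 0
[col 1] CX: children C:{G}, X:{T} ∪→ {G,T}; cost 1
[col 1] VY: children V:{T}, Y:{C} ∪→ {C,T}; cost 1
[col 1] CVXY: children CX:{G,T}, VY:{C,T} ∩→ {T}; cost 0
[col 1] GH: children G:{A}, H:{G} ∪→ {A,G}; cost 1
[col 1] GHL: children GH:{A,G}, L:{G} ∩→ {G}; cost 0
[col 1] CGHLVXY: children CVXY:{T}, GHL:{G} ∪→ {G,T}; cost 1
[col 2] CX: children C:{G}, X:{G} ∩→ {G}; cost 0
[col 2] VY: children V:{A}, Y:{A} ∩→ {A}; cost 0
[col 2] CVXY: children CX:{G}, VY:{A} ∪→ {A,G}; cost 1
[col 2] GH: children G:{C}, H:{A} ∪→ {A,C}; cost 1
[col 2] GHL: children GH:{A,C}, L:{T} ∪→ {A,C,T}; cost 1
[col 2] CGHLVXY: children CVXY:{A,G}, GHL:{A,C,T} ∩→ {A}; cost 0
per-site changes: [2, 4, 3]; total = 9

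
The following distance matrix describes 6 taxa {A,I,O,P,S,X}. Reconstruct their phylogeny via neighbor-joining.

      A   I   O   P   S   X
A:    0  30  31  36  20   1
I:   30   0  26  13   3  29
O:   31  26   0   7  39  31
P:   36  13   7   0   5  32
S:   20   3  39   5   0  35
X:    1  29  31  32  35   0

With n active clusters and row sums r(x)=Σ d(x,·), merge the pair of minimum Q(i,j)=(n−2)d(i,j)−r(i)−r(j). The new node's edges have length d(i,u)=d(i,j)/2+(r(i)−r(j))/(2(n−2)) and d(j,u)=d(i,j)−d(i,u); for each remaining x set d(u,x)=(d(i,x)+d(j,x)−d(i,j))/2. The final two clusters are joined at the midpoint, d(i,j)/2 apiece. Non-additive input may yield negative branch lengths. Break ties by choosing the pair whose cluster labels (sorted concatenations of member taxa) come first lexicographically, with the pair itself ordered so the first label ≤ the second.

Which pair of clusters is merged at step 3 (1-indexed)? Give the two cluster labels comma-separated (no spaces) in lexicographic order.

AX,OP

step 1: merge (A,X) at d=1, Q=-242; branch lengths A→-3/4, X→7/4; new cluster AX
  updated: d(AX,I)=29, d(AX,O)=61/2, d(AX,P)=67/2, d(AX,S)=27
step 2: merge (O,P) at d=7, Q=-140; branch lengths O→65/6, P→-23/6; new cluster OP
  updated: d(AX,OP)=57/2, d(I,OP)=16, d(OP,S)=37/2
step 3: merge (AX,OP) at d=57/2, Q=-181/2; branch lengths AX→157/8, OP→71/8; new cluster AOPX
  updated: d(AOPX,I)=33/4, d(AOPX,S)=17/2
step 4: merge (AOPX,I) at d=33/4, Q=-79/4; branch lengths AOPX→55/8, I→11/8; new cluster AIOPX
  updated: d(AIOPX,S)=13/8
step 5: merge (AIOPX,S) at d=13/8; branch lengths AIOPX→13/16, S→13/16; new cluster AIOPSX
final tree: ((((A:-3/4,X:7/4):157/8,(O:65/6,P:-23/6):71/8):55/8,I:11/8):13/16,S:13/16)
total length: 371/8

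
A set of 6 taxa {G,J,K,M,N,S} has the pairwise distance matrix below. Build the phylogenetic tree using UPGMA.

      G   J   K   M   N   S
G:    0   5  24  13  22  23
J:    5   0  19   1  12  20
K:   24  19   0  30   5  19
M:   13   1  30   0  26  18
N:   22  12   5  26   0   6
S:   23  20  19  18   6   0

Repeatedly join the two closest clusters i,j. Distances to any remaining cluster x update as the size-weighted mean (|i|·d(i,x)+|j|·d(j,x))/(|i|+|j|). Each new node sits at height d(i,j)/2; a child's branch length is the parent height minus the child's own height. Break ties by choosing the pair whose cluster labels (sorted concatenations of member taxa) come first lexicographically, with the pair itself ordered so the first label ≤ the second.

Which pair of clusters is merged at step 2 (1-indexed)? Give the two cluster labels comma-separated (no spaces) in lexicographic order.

K,N

iteration 1: select J,M (d=1); attach at lengths (1/2, 1/2); label the merged cluster JM
  updated: d(G,JM)=9, d(JM,K)=49/2, d(JM,N)=19, d(JM,S)=19
iteration 2: select K,N (d=5); attach at lengths (5/2, 5/2); label the merged cluster KN
  updated: d(G,KN)=23, d(JM,KN)=87/4, d(KN,S)=25/2
iteration 3: select G,JM (d=9); attach at lengths (9/2, 4); label the merged cluster GJM
  updated: d(GJM,KN)=133/6, d(GJM,S)=61/3
iteration 4: select KN,S (d=25/2); attach at lengths (15/4, 25/4); label the merged cluster KNS
  updated: d(GJM,KNS)=194/9
iteration 5: select GJM,KNS (d=194/9); attach at lengths (113/18, 163/36); label the merged cluster GJKMNS
final tree: ((G:9/2,(J:1/2,M:1/2):4):113/18,((K:5/2,N:5/2):15/4,S:25/4):163/36)
total length: 1271/36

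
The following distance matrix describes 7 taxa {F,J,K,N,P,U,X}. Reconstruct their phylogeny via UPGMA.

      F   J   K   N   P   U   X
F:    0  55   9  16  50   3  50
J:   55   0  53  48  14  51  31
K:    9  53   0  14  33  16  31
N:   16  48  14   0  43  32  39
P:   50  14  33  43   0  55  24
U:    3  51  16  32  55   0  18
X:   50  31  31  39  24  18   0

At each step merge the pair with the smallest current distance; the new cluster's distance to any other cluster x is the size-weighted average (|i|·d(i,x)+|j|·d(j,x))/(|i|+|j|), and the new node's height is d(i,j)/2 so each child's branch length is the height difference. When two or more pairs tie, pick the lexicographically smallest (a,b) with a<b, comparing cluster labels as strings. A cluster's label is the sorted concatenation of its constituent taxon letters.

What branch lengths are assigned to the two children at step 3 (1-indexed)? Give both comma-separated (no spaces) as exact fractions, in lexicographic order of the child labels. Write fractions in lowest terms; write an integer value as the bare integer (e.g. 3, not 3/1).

7,7

step 1: merge (F,U) at d=3; branch lengths F→3/2, U→3/2; new cluster FU
  updated: d(FU,J)=53, d(FU,K)=25/2, d(FU,N)=24, d(FU,P)=105/2, d(FU,X)=34
step 2: merge (FU,K) at d=25/2; branch lengths FU→19/4, K→25/4; new cluster FKU
  updated: d(FKU,J)=53, d(FKU,N)=62/3, d(FKU,P)=46, d(FKU,X)=33
step 3: merge (J,P) at d=14; branch lengths J→7, P→7; new cluster JP
  updated: d(FKU,JP)=99/2, d(JP,N)=91/2, d(JP,X)=55/2
step 4: merge (FKU,N) at d=62/3; branch lengths FKU→49/12, N→31/3; new cluster FKNU
  updated: d(FKNU,JP)=97/2, d(FKNU,X)=69/2
step 5: merge (JP,X) at d=55/2; branch lengths JP→27/4, X→55/4; new cluster JPX
  updated: d(FKNU,JPX)=263/6
step 6: merge (FKNU,JPX) at d=263/6; branch lengths FKNU→139/12, JPX→49/6; new cluster FJKNPUX
final tree: ((((F:3/2,U:3/2):19/4,K:25/4):49/12,N:31/3):139/12,((J:7,P:7):27/4,X:55/4):49/6)
total length: 248/3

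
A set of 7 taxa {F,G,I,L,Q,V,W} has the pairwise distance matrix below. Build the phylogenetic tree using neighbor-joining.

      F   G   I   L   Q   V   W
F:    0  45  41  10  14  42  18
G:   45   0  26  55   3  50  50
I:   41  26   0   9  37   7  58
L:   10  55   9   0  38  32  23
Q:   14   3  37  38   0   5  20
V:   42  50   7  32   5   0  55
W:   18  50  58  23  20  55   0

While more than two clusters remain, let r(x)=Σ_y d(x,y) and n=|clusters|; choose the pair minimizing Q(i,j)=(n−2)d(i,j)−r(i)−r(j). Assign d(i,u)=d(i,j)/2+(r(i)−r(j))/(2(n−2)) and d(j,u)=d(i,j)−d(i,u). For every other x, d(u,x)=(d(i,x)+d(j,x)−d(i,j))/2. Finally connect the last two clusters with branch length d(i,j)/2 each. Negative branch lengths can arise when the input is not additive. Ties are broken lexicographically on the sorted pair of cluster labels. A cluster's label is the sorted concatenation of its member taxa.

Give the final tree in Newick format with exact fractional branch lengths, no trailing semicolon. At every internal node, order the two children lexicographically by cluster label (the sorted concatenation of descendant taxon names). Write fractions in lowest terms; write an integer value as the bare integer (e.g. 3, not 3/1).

(((F:51/16,W:237/16):45/16,((G:107/8,Q:-83/8):12,(I:11/5,V:24/5):25/2):225/16):75/32,L:75/32)

1. join I+V (d=7, Q=-334) ⇒ IV; edges |I|=11/5, |V|=24/5
  updated: d(F,IV)=38, d(G,IV)=69/2, d(IV,L)=17, d(IV,Q)=35/2, d(IV,W)=53
2. join G+Q (d=3, Q=-268) ⇒ GQ; edges |G|=107/8, |Q|=-83/8
  updated: d(F,GQ)=28, d(GQ,IV)=49/2, d(GQ,L)=45, d(GQ,W)=67/2
3. join GQ+IV (d=49/2, Q=-190) ⇒ GIQV; edges |GQ|=12, |IV|=25/2
  updated: d(F,GIQV)=83/4, d(GIQV,L)=75/4, d(GIQV,W)=31
4. join F+W (d=18, Q=-339/4) ⇒ FW; edges |F|=51/16, |W|=237/16
  updated: d(FW,GIQV)=135/8, d(FW,L)=15/2
5. join FW+GIQV (d=135/8, Q=-345/8) ⇒ FGIQVW; edges |FW|=45/16, |GIQV|=225/16
  updated: d(FGIQVW,L)=75/16
6. join FGIQVW+L (d=75/16) ⇒ FGILQVW; edges |FGIQVW|=75/32, |L|=75/32
final tree: (((F:51/16,W:237/16):45/16,((G:107/8,Q:-83/8):12,(I:11/5,V:24/5):25/2):225/16):75/32,L:75/32)
total length: 1185/16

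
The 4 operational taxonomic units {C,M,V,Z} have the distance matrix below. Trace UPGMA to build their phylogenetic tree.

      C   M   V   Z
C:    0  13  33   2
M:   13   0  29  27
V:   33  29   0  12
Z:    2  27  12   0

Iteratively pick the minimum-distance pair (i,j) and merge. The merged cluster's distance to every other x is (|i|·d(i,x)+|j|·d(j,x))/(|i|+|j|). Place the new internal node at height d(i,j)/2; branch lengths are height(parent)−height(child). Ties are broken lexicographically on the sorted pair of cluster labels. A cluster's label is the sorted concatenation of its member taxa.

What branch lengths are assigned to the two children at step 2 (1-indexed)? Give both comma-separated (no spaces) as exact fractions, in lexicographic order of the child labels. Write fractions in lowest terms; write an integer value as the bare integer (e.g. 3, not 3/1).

9,10

iteration 1: select C,Z (d=2); attach at lengths (1, 1); label the merged cluster CZ
  updated: d(CZ,M)=20, d(CZ,V)=45/2
iteration 2: select CZ,M (d=20); attach at lengths (9, 10); label the merged cluster CMZ
  updated: d(CMZ,V)=74/3
iteration 3: select CMZ,V (d=74/3); attach at lengths (7/3, 37/3); label the merged cluster CMVZ
final tree: (((C:1,Z:1):9,M:10):7/3,V:37/3)
total length: 107/3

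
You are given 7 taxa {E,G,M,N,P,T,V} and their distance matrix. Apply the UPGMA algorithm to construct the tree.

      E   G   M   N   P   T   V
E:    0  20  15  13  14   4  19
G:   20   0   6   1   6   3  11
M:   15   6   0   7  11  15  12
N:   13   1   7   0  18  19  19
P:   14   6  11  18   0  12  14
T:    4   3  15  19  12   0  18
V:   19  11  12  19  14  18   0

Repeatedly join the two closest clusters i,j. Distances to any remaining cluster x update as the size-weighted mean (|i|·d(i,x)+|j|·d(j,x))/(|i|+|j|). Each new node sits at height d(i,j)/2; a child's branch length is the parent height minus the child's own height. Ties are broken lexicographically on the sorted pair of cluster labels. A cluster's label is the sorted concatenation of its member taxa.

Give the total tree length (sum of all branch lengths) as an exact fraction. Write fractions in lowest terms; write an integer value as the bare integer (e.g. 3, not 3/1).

1633/48

step 1: merge (G,N) at d=1; branch lengths G→1/2, N→1/2; new cluster GN
  updated: d(E,GN)=33/2, d(GN,M)=13/2, d(GN,P)=12, d(GN,T)=11, d(GN,V)=15
step 2: merge (E,T) at d=4; branch lengths E→2, T→2; new cluster ET
  updated: d(ET,GN)=55/4, d(ET,M)=15, d(ET,P)=13, d(ET,V)=37/2
step 3: merge (GN,M) at d=13/2; branch lengths GN→11/4, M→13/4; new cluster GMN
  updated: d(ET,GMN)=85/6, d(GMN,P)=35/3, d(GMN,V)=14
step 4: merge (GMN,P) at d=35/3; branch lengths GMN→31/12, P→35/6; new cluster GMNP
  updated: d(ET,GMNP)=111/8, d(GMNP,V)=14
step 5: merge (ET,GMNP) at d=111/8; branch lengths ET→79/16, GMNP→53/48; new cluster EGMNPT
  updated: d(EGMNPT,V)=31/2
step 6: merge (EGMNPT,V) at d=31/2; branch lengths EGMNPT→13/16, V→31/4; new cluster EGMNPTV
final tree: (((E:2,T:2):79/16,(((G:1/2,N:1/2):11/4,M:13/4):31/12,P:35/6):53/48):13/16,V:31/4)
total length: 1633/48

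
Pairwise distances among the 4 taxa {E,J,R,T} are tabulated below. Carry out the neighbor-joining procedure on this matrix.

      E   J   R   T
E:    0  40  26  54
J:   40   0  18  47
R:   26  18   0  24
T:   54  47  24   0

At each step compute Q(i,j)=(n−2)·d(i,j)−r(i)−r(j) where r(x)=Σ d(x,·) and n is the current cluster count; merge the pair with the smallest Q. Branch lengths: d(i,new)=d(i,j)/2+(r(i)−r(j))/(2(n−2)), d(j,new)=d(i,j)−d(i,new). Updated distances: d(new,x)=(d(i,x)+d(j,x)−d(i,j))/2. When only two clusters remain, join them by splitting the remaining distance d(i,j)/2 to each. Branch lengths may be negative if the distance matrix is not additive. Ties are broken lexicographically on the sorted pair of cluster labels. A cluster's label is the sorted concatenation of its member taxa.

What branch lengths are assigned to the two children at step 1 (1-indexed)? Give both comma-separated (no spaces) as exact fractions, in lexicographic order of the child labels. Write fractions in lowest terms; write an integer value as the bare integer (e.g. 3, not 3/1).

95/4,65/4

1. join E+J (d=40, Q=-145) ⇒ EJ; edges |E|=95/4, |J|=65/4
  updated: d(EJ,R)=2, d(EJ,T)=61/2
2. join EJ+R (d=2, Q=-113/2) ⇒ EJR; edges |EJ|=17/4, |R|=-9/4
  updated: d(EJR,T)=105/4
3. join EJR+T (d=105/4) ⇒ EJRT; edges |EJR|=105/8, |T|=105/8
final tree: (((E:95/4,J:65/4):17/4,R:-9/4):105/8,T:105/8)
total length: 273/4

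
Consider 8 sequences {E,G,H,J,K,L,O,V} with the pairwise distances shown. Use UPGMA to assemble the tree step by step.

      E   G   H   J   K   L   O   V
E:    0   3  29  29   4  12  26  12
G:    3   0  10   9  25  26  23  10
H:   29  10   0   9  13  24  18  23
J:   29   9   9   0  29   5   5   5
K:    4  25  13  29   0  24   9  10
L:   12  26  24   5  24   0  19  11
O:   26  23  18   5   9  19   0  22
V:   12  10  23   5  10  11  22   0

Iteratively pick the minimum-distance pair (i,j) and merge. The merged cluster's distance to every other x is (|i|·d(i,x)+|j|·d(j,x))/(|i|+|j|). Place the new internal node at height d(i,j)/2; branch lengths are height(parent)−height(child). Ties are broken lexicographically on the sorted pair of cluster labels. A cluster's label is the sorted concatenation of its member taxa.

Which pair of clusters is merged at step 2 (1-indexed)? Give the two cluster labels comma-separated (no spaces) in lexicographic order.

1. join E+G (d=3) ⇒ EG; edges |E|=3/2, |G|=3/2
  updated: d(EG,H)=39/2, d(EG,J)=19, d(EG,K)=29/2, d(EG,L)=19, d(EG,O)=49/2, d(EG,V)=11
2. join J+L (d=5) ⇒ JL; edges |J|=5/2, |L|=5/2
  updated: d(EG,JL)=19, d(H,JL)=33/2, d(JL,K)=53/2, d(JL,O)=12, d(JL,V)=8
3. join JL+V (d=8) ⇒ JLV; edges |JL|=3/2, |V|=4
  updated: d(EG,JLV)=49/3, d(H,JLV)=56/3, d(JLV,K)=21, d(JLV,O)=46/3
4. join K+O (d=9) ⇒ KO; edges |K|=9/2, |O|=9/2
  updated: d(EG,KO)=39/2, d(H,KO)=31/2, d(JLV,KO)=109/6
5. join H+KO (d=31/2) ⇒ HKO; edges |H|=31/4, |KO|=13/4
  updated: d(EG,HKO)=39/2, d(HKO,JLV)=55/3
6. join EG+JLV (d=49/3) ⇒ EGJLV; edges |EG|=20/3, |JLV|=25/6
  updated: d(EGJLV,HKO)=94/5
7. join EGJLV+HKO (d=94/5) ⇒ EGHJKLOV; edges |EGJLV|=37/30, |HKO|=33/20
final tree: (((E:3/2,G:3/2):20/3,((J:5/2,L:5/2):3/2,V:4):25/6):37/30,(H:31/4,(K:9/2,O:9/2):13/4):33/20)
total length: 2833/60

J,L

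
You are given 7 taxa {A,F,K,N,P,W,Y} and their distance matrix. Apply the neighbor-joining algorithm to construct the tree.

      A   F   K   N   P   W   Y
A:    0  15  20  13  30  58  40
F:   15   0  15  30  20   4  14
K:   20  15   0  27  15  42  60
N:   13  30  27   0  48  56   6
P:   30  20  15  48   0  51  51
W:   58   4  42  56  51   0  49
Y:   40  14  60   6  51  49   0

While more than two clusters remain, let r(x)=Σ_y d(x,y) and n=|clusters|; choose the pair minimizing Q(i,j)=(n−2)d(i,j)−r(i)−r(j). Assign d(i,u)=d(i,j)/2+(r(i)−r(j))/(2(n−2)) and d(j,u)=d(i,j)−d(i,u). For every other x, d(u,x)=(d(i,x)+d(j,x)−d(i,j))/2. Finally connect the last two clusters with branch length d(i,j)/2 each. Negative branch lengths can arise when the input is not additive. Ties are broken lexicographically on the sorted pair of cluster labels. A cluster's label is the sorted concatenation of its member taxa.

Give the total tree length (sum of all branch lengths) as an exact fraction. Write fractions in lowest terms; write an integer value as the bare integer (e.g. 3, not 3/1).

iteration 1: select N,Y (d=6, Q=-370); attach at lengths (-1, 7); label the merged cluster NY
  updated: d(A,NY)=47/2, d(F,NY)=19, d(K,NY)=81/2, d(NY,P)=93/2, d(NY,W)=99/2
iteration 2: select F,W (d=4, Q=-523/2); attach at lengths (-231/16, 295/16); label the merged cluster FW
  updated: d(A,FW)=69/2, d(FW,K)=53/2, d(FW,NY)=129/4, d(FW,P)=67/2
iteration 3: select K,P (d=15, Q=-182); attach at lengths (11/3, 34/3); label the merged cluster KP
  updated: d(A,KP)=35/2, d(FW,KP)=45/2, d(KP,NY)=36
iteration 4: select A,NY (d=47/2, Q=-481/4); attach at lengths (123/16, 253/16); label the merged cluster ANY
  updated: d(ANY,FW)=173/8, d(ANY,KP)=15
iteration 5: select ANY,FW (d=173/8, Q=-473/8); attach at lengths (113/16, 233/16); label the merged cluster AFNWY
  updated: d(AFNWY,KP)=127/16
iteration 6: select AFNWY,KP (d=127/16); attach at lengths (127/32, 127/32); label the merged cluster AFKNPWY
final tree: (((A:123/16,(N:-1,Y:7):253/16):113/16,(F:-231/16,W:295/16):233/16):127/32,(K:11/3,P:34/3):127/32)
total length: 1249/16

1249/16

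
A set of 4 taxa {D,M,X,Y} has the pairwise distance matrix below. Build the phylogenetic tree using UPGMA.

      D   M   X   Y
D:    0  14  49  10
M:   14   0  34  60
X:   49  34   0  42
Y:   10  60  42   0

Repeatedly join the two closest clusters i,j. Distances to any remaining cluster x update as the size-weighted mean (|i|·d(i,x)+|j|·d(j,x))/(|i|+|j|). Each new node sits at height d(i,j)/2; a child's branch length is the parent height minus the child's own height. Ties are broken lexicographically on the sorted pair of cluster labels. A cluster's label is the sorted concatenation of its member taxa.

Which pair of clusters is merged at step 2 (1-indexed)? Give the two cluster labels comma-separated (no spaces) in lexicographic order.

M,X

1. join D+Y (d=10) ⇒ DY; edges |D|=5, |Y|=5
  updated: d(DY,M)=37, d(DY,X)=91/2
2. join M+X (d=34) ⇒ MX; edges |M|=17, |X|=17
  updated: d(DY,MX)=165/4
3. join DY+MX (d=165/4) ⇒ DMXY; edges |DY|=125/8, |MX|=29/8
final tree: ((D:5,Y:5):125/8,(M:17,X:17):29/8)
total length: 253/4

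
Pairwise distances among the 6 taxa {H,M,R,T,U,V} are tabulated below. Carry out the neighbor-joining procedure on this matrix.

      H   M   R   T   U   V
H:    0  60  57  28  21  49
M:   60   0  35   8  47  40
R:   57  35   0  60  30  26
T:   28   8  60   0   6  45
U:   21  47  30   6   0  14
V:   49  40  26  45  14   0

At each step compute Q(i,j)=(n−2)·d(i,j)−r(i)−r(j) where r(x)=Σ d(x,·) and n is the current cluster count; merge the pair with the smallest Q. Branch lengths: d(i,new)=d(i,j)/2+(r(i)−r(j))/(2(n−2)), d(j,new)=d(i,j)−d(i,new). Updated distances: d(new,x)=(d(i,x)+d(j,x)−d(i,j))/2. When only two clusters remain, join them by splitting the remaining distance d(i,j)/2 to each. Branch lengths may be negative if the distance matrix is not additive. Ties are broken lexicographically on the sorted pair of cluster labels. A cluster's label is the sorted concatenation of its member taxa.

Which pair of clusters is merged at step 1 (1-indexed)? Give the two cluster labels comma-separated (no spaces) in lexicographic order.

M,T

1. join M+T (d=8, Q=-305) ⇒ MT; edges |M|=75/8, |T|=-11/8
  updated: d(H,MT)=40, d(MT,R)=87/2, d(MT,U)=45/2, d(MT,V)=77/2
2. join R+V (d=26, Q=-206) ⇒ RV; edges |R|=107/6, |V|=49/6
  updated: d(H,RV)=40, d(MT,RV)=28, d(RV,U)=9
3. join H+MT (d=40, Q=-223/2) ⇒ HMT; edges |H|=181/8, |MT|=139/8
  updated: d(HMT,RV)=14, d(HMT,U)=7/4
4. join HMT+RV (d=14, Q=-99/4) ⇒ HMRTV; edges |HMT|=27/8, |RV|=85/8
  updated: d(HMRTV,U)=-13/8
5. join HMRTV+U (d=-13/8) ⇒ HMRTUV; edges |HMRTV|=-13/16, |U|=-13/16
final tree: (((H:181/8,(M:75/8,T:-11/8):139/8):27/8,(R:107/6,V:49/6):85/8):-13/16,U:-13/16)
total length: 691/8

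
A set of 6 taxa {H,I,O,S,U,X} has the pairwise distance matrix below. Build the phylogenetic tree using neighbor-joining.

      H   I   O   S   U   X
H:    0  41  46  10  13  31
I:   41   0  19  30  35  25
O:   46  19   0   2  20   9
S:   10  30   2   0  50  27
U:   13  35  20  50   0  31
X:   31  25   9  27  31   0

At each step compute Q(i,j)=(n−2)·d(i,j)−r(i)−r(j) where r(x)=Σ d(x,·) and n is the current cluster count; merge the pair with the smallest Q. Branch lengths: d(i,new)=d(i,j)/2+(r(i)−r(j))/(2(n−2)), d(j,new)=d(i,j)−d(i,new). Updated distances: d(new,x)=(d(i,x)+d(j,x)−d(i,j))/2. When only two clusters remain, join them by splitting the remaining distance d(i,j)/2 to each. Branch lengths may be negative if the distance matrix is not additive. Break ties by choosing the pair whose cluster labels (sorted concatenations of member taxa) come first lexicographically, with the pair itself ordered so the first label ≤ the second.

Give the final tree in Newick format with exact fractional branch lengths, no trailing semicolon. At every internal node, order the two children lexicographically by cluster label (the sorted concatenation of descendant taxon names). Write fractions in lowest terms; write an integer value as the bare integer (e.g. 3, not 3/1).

1. join H+U (d=13, Q=-238) ⇒ HU; edges |H|=11/2, |U|=15/2
  updated: d(HU,I)=63/2, d(HU,O)=53/2, d(HU,S)=47/2, d(HU,X)=49/2
2. join O+S (d=2, Q=-133) ⇒ OS; edges |O|=-10/3, |S|=16/3
  updated: d(HU,OS)=24, d(I,OS)=47/2, d(OS,X)=17
3. join HU+X (d=49/2, Q=-195/2) ⇒ HUX; edges |HU|=125/8, |X|=71/8
  updated: d(HUX,I)=16, d(HUX,OS)=33/4
4. join HUX+I (d=16, Q=-191/4) ⇒ HIUX; edges |HUX|=3/8, |I|=125/8
  updated: d(HIUX,OS)=63/8
5. join HIUX+OS (d=63/8) ⇒ HIOSUX; edges |HIUX|=63/16, |OS|=63/16
final tree: ((((H:11/2,U:15/2):125/8,X:71/8):3/8,I:125/8):63/16,(O:-10/3,S:16/3):63/16)
total length: 507/8

((((H:11/2,U:15/2):125/8,X:71/8):3/8,I:125/8):63/16,(O:-10/3,S:16/3):63/16)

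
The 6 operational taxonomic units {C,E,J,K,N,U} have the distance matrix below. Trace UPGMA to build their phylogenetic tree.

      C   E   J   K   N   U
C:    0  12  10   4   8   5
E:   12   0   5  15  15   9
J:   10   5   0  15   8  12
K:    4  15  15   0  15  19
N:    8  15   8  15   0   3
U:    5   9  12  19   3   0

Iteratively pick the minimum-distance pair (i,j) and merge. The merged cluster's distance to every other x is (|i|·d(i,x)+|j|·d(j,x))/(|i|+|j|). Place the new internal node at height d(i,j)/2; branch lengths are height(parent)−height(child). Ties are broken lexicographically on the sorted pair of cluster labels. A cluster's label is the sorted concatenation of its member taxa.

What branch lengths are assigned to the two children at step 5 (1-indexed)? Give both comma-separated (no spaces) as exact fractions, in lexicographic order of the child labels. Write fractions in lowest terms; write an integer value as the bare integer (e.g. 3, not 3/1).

step 1: merge (N,U) at d=3; branch lengths N→3/2, U→3/2; new cluster NU
  updated: d(C,NU)=13/2, d(E,NU)=12, d(J,NU)=10, d(K,NU)=17
step 2: merge (C,K) at d=4; branch lengths C→2, K→2; new cluster CK
  updated: d(CK,E)=27/2, d(CK,J)=25/2, d(CK,NU)=47/4
step 3: merge (E,J) at d=5; branch lengths E→5/2, J→5/2; new cluster EJ
  updated: d(CK,EJ)=13, d(EJ,NU)=11
step 4: merge (EJ,NU) at d=11; branch lengths EJ→3, NU→4; new cluster EJNU
  updated: d(CK,EJNU)=99/8
step 5: merge (CK,EJNU) at d=99/8; branch lengths CK→67/16, EJNU→11/16; new cluster CEJKNU
final tree: ((C:2,K:2):67/16,((E:5/2,J:5/2):3,(N:3/2,U:3/2):4):11/16)
total length: 191/8

67/16,11/16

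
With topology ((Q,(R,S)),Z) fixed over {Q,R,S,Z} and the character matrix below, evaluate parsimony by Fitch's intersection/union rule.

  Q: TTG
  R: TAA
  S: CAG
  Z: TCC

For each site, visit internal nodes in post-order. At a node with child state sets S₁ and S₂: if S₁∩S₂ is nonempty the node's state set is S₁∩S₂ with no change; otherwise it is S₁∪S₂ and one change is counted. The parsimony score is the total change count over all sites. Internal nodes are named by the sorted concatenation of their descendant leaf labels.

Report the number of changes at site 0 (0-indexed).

site 0, node RS: R={T} ∪ S={C} → {C,T} (+1)
site 0, node QRS: Q={T} ∩ RS={C,T} → {T} (+0)
site 0, node QRSZ: QRS={T} ∩ Z={T} → {T} (+0)
site 1, node RS: R={A} ∩ S={A} → {A} (+0)
site 1, node QRS: Q={T} ∪ RS={A} → {A,T} (+1)
site 1, node QRSZ: QRS={A,T} ∪ Z={C} → {A,C,T} (+1)
site 2, node RS: R={A} ∪ S={G} → {A,G} (+1)
site 2, node QRS: Q={G} ∩ RS={A,G} → {G} (+0)
site 2, node QRSZ: QRS={G} ∪ Z={C} → {C,G} (+1)
per-site changes: [1, 2, 2]; total = 5

1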